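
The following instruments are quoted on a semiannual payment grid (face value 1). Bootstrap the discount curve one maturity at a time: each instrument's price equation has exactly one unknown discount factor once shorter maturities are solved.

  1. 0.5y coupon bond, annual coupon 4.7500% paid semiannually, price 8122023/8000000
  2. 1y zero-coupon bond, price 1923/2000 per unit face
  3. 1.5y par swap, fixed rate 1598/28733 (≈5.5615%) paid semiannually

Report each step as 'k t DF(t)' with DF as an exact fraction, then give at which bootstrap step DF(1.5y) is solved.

step 1 [0.5y] bond c/2=19/800: DF=(8122023/8000000 − 19/800·(0))/(1+19/800) = 9917/10000 ≈ 0.991700
step 2 [1y] zero: DF = P = 1923/2000 ≈ 0.961500
step 3 [1.5y] swap r/2=799/28733: DF=(1 − 799/28733·(0.991700+0.961500))/(1+799/28733) = 9201/10000 ≈ 0.920100

1 1/2 9917/10000
2 1 1923/2000
3 3/2 9201/10000
DF(1.5y) is solved at step 3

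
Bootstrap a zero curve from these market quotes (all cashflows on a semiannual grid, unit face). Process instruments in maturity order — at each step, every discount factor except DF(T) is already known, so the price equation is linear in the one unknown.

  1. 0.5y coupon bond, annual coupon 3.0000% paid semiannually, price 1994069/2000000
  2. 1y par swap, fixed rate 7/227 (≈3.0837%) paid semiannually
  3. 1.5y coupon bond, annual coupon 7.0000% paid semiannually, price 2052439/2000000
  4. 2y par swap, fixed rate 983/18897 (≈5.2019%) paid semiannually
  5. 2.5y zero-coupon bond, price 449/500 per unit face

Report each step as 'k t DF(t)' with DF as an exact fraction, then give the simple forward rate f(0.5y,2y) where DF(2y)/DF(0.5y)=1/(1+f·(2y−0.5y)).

1 1/2 9823/10000
2 1 9699/10000
3 3/2 1851/2000
4 2 9017/10000
5 5/2 449/500
f(0.5y,2y) = ((9823/10000)/(9017/10000) − 1)/(3/2) = 1612/27051 ≈ 5.9591%

step 1 [0.5y] bond c/2=3/200: DF=(1994069/2000000 − 3/200·(0))/(1+3/200) = 9823/10000 ≈ 0.982300
step 2 [1y] swap r/2=7/454: DF=(1 − 7/454·(0.982300))/(1+7/454) = 9699/10000 ≈ 0.969900
step 3 [1.5y] bond c/2=7/200: DF=(2052439/2000000 − 7/200·(0.982300+0.969900))/(1+7/200) = 1851/2000 ≈ 0.925500
step 4 [2y] swap r/2=983/37794: DF=(1 − 983/37794·(0.982300+0.969900+0.925500))/(1+983/37794) = 9017/10000 ≈ 0.901700
step 5 [2.5y] zero: DF = P = 449/500 ≈ 0.898000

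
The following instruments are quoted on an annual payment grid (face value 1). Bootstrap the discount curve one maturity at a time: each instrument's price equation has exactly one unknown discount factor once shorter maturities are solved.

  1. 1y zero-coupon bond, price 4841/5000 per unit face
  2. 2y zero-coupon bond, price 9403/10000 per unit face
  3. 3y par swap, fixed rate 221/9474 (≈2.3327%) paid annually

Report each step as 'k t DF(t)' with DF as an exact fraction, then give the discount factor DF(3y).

step 1 [1y] zero: DF = P = 4841/5000 ≈ 0.968200
step 2 [2y] zero: DF = P = 9403/10000 ≈ 0.940300
step 3 [3y] swap r/1=221/9474: DF=(1 − 221/9474·(0.968200+0.940300))/(1+221/9474) = 9337/10000 ≈ 0.933700

1 1 4841/5000
2 2 9403/10000
3 3 9337/10000
DF(3y) = 9337/10000 ≈ 0.933700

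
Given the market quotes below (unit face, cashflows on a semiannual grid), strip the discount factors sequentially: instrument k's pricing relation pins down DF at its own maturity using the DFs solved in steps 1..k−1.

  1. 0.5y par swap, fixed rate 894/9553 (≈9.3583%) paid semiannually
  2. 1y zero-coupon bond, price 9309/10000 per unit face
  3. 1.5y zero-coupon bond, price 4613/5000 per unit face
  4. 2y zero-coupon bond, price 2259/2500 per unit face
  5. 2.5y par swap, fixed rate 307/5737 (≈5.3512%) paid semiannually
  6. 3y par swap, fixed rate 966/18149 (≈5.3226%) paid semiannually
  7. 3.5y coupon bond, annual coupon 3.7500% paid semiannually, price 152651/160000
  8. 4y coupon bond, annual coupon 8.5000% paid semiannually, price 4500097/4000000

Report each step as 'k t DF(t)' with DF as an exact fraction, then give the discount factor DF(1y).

step 1 [0.5y] swap r/2=447/9553: DF=(1 − 447/9553·(0))/(1+447/9553) = 9553/10000 ≈ 0.955300
step 2 [1y] zero: DF = P = 9309/10000 ≈ 0.930900
step 3 [1.5y] zero: DF = P = 4613/5000 ≈ 0.922600
step 4 [2y] zero: DF = P = 2259/2500 ≈ 0.903600
step 5 [2.5y] swap r/2=307/11474: DF=(1 − 307/11474·(0.955300+0.930900+0.922600+0.903600))/(1+307/11474) = 2193/2500 ≈ 0.877200
step 6 [3y] swap r/2=483/18149: DF=(1 − 483/18149·(0.955300+0.930900+0.922600+0.903600+0.877200))/(1+483/18149) = 8551/10000 ≈ 0.855100
step 7 [3.5y] bond c/2=3/160: DF=(152651/160000 − 3/160·(0.955300+0.930900+0.922600+0.903600+0.877200+0.855100))/(1+3/160) = 8363/10000 ≈ 0.836300
step 8 [4y] bond c/2=17/400: DF=(4500097/4000000 − 17/400·(0.955300+0.930900+0.922600+0.903600+0.877200+0.855100+0.836300))/(1+17/400) = 8231/10000 ≈ 0.823100

1 1/2 9553/10000
2 1 9309/10000
3 3/2 4613/5000
4 2 2259/2500
5 5/2 2193/2500
6 3 8551/10000
7 7/2 8363/10000
8 4 8231/10000
DF(1y) = 9309/10000 ≈ 0.930900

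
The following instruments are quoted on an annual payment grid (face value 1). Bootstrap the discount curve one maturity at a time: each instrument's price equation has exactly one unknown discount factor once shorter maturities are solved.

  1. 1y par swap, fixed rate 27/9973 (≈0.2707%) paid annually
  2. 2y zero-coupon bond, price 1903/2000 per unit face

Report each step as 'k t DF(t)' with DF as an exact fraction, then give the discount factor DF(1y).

step 1 [1y] swap r/1=27/9973: DF=(1 − 27/9973·(0))/(1+27/9973) = 9973/10000 ≈ 0.997300
step 2 [2y] zero: DF = P = 1903/2000 ≈ 0.951500

1 1 9973/10000
2 2 1903/2000
DF(1y) = 9973/10000 ≈ 0.997300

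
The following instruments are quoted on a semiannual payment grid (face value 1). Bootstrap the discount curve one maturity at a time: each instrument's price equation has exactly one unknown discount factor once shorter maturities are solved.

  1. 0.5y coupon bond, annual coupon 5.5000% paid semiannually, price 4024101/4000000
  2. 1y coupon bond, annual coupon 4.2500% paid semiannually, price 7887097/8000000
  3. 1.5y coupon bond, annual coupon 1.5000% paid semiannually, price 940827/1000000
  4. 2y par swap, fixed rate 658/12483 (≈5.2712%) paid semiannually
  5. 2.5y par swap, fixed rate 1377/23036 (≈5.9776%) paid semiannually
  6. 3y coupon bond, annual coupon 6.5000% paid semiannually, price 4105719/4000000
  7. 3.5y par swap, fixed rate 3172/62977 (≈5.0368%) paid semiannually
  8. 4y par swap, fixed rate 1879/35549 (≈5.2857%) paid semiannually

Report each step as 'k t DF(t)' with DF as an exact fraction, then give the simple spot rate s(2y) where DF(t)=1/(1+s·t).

1 1/2 9791/10000
2 1 189/200
3 3/2 1839/2000
4 2 9013/10000
5 5/2 8623/10000
6 3 8491/10000
7 7/2 4207/5000
8 4 8121/10000
s(2y) = (1/(9013/10000) − 1)/(2) = 987/18026 ≈ 5.4754%

step 1 [0.5y] bond c/2=11/400: DF=(4024101/4000000 − 11/400·(0))/(1+11/400) = 9791/10000 ≈ 0.979100
step 2 [1y] bond c/2=17/800: DF=(7887097/8000000 − 17/800·(0.979100))/(1+17/800) = 189/200 ≈ 0.945000
step 3 [1.5y] bond c/2=3/400: DF=(940827/1000000 − 3/400·(0.979100+0.945000))/(1+3/400) = 1839/2000 ≈ 0.919500
step 4 [2y] swap r/2=329/12483: DF=(1 − 329/12483·(0.979100+0.945000+0.919500))/(1+329/12483) = 9013/10000 ≈ 0.901300
step 5 [2.5y] swap r/2=1377/46072: DF=(1 − 1377/46072·(0.979100+0.945000+0.919500+0.901300))/(1+1377/46072) = 8623/10000 ≈ 0.862300
step 6 [3y] bond c/2=13/400: DF=(4105719/4000000 − 13/400·(0.979100+0.945000+0.919500+0.901300+0.862300))/(1+13/400) = 8491/10000 ≈ 0.849100
step 7 [3.5y] swap r/2=1586/62977: DF=(1 − 1586/62977·(0.979100+0.945000+0.919500+0.901300+0.862300+0.849100))/(1+1586/62977) = 4207/5000 ≈ 0.841400
step 8 [4y] swap r/2=1879/71098: DF=(1 − 1879/71098·(0.979100+0.945000+0.919500+0.901300+0.862300+0.849100+0.841400))/(1+1879/71098) = 8121/10000 ≈ 0.812100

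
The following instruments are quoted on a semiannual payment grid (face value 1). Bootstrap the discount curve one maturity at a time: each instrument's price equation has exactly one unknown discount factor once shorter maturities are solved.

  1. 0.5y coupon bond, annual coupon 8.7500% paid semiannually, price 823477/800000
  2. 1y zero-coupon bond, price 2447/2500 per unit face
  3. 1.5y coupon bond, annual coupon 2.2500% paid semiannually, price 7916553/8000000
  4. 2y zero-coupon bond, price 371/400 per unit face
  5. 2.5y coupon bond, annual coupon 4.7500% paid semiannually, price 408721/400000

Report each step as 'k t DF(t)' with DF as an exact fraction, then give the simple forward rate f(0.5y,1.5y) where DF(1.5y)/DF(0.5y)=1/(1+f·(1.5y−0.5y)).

step 1 [0.5y] bond c/2=7/160: DF=(823477/800000 − 7/160·(0))/(1+7/160) = 4931/5000 ≈ 0.986200
step 2 [1y] zero: DF = P = 2447/2500 ≈ 0.978800
step 3 [1.5y] bond c/2=9/800: DF=(7916553/8000000 − 9/800·(0.986200+0.978800))/(1+9/800) = 9567/10000 ≈ 0.956700
step 4 [2y] zero: DF = P = 371/400 ≈ 0.927500
step 5 [2.5y] bond c/2=19/800: DF=(408721/400000 − 19/800·(0.986200+0.978800+0.956700+0.927500))/(1+19/800) = 568/625 ≈ 0.908800

1 1/2 4931/5000
2 1 2447/2500
3 3/2 9567/10000
4 2 371/400
5 5/2 568/625
f(0.5y,1.5y) = ((4931/5000)/(9567/10000) − 1)/(1) = 295/9567 ≈ 3.0835%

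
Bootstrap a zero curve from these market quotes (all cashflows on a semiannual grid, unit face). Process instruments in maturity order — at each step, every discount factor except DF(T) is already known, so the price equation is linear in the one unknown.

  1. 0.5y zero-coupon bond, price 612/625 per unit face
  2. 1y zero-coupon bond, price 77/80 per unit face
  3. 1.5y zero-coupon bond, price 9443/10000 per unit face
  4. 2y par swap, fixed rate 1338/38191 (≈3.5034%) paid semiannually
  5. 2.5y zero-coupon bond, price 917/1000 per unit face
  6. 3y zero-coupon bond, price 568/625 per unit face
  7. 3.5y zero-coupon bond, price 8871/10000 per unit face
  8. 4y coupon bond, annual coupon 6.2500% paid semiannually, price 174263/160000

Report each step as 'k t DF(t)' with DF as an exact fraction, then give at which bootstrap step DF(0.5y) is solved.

step 1 [0.5y] zero: DF = P = 612/625 ≈ 0.979200
step 2 [1y] zero: DF = P = 77/80 ≈ 0.962500
step 3 [1.5y] zero: DF = P = 9443/10000 ≈ 0.944300
step 4 [2y] swap r/2=669/38191: DF=(1 − 669/38191·(0.979200+0.962500+0.944300))/(1+669/38191) = 9331/10000 ≈ 0.933100
step 5 [2.5y] zero: DF = P = 917/1000 ≈ 0.917000
step 6 [3y] zero: DF = P = 568/625 ≈ 0.908800
step 7 [3.5y] zero: DF = P = 8871/10000 ≈ 0.887100
step 8 [4y] bond c/2=1/32: DF=(174263/160000 − 1/32·(0.979200+0.962500+0.944300+0.933100+0.917000+0.908800+0.887100))/(1+1/32) = 4291/5000 ≈ 0.858200

1 1/2 612/625
2 1 77/80
3 3/2 9443/10000
4 2 9331/10000
5 5/2 917/1000
6 3 568/625
7 7/2 8871/10000
8 4 4291/5000
DF(0.5y) is solved at step 1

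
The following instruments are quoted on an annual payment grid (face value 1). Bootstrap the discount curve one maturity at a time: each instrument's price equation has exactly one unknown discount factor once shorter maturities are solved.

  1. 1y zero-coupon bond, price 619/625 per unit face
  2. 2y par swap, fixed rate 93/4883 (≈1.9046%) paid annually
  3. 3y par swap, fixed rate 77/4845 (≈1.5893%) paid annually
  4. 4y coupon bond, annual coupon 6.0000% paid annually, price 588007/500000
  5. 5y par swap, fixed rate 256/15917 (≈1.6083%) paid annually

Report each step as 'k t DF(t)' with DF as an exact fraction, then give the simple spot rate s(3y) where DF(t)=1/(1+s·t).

1 1 619/625
2 2 2407/2500
3 3 4769/5000
4 4 9449/10000
5 5 577/625
s(3y) = (1/(4769/5000) − 1)/(3) = 77/4769 ≈ 1.6146%

step 1 [1y] zero: DF = P = 619/625 ≈ 0.990400
step 2 [2y] swap r/1=93/4883: DF=(1 − 93/4883·(0.990400))/(1+93/4883) = 2407/2500 ≈ 0.962800
step 3 [3y] swap r/1=77/4845: DF=(1 − 77/4845·(0.990400+0.962800))/(1+77/4845) = 4769/5000 ≈ 0.953800
step 4 [4y] bond c/1=3/50: DF=(588007/500000 − 3/50·(0.990400+0.962800+0.953800))/(1+3/50) = 9449/10000 ≈ 0.944900
step 5 [5y] swap r/1=256/15917: DF=(1 − 256/15917·(0.990400+0.962800+0.953800+0.944900))/(1+256/15917) = 577/625 ≈ 0.923200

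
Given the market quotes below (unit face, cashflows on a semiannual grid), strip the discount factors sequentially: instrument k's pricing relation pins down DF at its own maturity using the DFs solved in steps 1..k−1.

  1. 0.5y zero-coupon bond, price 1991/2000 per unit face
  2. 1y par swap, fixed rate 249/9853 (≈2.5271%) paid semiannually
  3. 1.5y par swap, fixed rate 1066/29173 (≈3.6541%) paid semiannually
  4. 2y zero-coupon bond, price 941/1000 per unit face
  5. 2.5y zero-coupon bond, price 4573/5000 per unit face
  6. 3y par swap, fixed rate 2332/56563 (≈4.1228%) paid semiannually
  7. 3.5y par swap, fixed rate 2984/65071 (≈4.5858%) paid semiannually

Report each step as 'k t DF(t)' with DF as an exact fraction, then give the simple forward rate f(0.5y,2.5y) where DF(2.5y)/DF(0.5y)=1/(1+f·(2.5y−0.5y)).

step 1 [0.5y] zero: DF = P = 1991/2000 ≈ 0.995500
step 2 [1y] swap r/2=249/19706: DF=(1 − 249/19706·(0.995500))/(1+249/19706) = 9751/10000 ≈ 0.975100
step 3 [1.5y] swap r/2=533/29173: DF=(1 − 533/29173·(0.995500+0.975100))/(1+533/29173) = 9467/10000 ≈ 0.946700
step 4 [2y] zero: DF = P = 941/1000 ≈ 0.941000
step 5 [2.5y] zero: DF = P = 4573/5000 ≈ 0.914600
step 6 [3y] swap r/2=1166/56563: DF=(1 − 1166/56563·(0.995500+0.975100+0.946700+0.941000+0.914600))/(1+1166/56563) = 4417/5000 ≈ 0.883400
step 7 [3.5y] swap r/2=1492/65071: DF=(1 − 1492/65071·(0.995500+0.975100+0.946700+0.941000+0.914600+0.883400))/(1+1492/65071) = 2127/2500 ≈ 0.850800

1 1/2 1991/2000
2 1 9751/10000
3 3/2 9467/10000
4 2 941/1000
5 5/2 4573/5000
6 3 4417/5000
7 7/2 2127/2500
f(0.5y,2.5y) = ((1991/2000)/(4573/5000) − 1)/(2) = 809/18292 ≈ 4.4227%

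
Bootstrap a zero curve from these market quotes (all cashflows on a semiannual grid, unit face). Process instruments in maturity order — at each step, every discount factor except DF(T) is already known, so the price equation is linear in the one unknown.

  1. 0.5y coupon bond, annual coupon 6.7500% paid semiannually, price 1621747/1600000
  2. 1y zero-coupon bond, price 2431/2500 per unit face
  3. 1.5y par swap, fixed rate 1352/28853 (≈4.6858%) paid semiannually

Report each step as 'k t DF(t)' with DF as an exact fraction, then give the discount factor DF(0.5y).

1 1/2 1961/2000
2 1 2431/2500
3 3/2 2331/2500
DF(0.5y) = 1961/2000 ≈ 0.980500

step 1 [0.5y] bond c/2=27/800: DF=(1621747/1600000 − 27/800·(0))/(1+27/800) = 1961/2000 ≈ 0.980500
step 2 [1y] zero: DF = P = 2431/2500 ≈ 0.972400
step 3 [1.5y] swap r/2=676/28853: DF=(1 − 676/28853·(0.980500+0.972400))/(1+676/28853) = 2331/2500 ≈ 0.932400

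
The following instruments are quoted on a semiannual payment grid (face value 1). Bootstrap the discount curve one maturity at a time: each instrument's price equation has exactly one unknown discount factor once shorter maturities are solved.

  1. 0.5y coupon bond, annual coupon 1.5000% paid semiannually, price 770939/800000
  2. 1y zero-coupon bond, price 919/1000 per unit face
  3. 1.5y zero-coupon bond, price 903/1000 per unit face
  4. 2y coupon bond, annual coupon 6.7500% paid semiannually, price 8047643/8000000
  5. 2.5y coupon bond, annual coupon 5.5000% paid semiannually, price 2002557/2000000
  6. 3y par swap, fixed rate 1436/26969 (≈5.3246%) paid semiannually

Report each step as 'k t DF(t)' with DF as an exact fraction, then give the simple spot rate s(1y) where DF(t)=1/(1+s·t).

step 1 [0.5y] bond c/2=3/400: DF=(770939/800000 − 3/400·(0))/(1+3/400) = 1913/2000 ≈ 0.956500
step 2 [1y] zero: DF = P = 919/1000 ≈ 0.919000
step 3 [1.5y] zero: DF = P = 903/1000 ≈ 0.903000
step 4 [2y] bond c/2=27/800: DF=(8047643/8000000 − 27/800·(0.956500+0.919000+0.903000))/(1+27/800) = 1103/1250 ≈ 0.882400
step 5 [2.5y] bond c/2=11/400: DF=(2002557/2000000 − 11/400·(0.956500+0.919000+0.903000+0.882400))/(1+11/400) = 1753/2000 ≈ 0.876500
step 6 [3y] swap r/2=718/26969: DF=(1 − 718/26969·(0.956500+0.919000+0.903000+0.882400+0.876500))/(1+718/26969) = 2141/2500 ≈ 0.856400

1 1/2 1913/2000
2 1 919/1000
3 3/2 903/1000
4 2 1103/1250
5 5/2 1753/2000
6 3 2141/2500
s(1y) = (1/(919/1000) − 1)/(1) = 81/919 ≈ 8.8139%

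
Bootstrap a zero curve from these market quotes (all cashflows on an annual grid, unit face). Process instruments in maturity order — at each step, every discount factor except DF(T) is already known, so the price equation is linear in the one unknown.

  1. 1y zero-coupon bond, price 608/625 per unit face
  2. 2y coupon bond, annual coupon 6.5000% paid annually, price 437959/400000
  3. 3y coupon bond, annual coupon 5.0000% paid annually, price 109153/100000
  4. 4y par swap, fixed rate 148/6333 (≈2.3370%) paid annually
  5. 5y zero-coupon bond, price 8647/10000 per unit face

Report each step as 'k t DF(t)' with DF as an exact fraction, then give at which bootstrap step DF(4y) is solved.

1 1 608/625
2 2 9687/10000
3 3 9471/10000
4 4 1139/1250
5 5 8647/10000
DF(4y) is solved at step 4

step 1 [1y] zero: DF = P = 608/625 ≈ 0.972800
step 2 [2y] bond c/1=13/200: DF=(437959/400000 − 13/200·(0.972800))/(1+13/200) = 9687/10000 ≈ 0.968700
step 3 [3y] bond c/1=1/20: DF=(109153/100000 − 1/20·(0.972800+0.968700))/(1+1/20) = 9471/10000 ≈ 0.947100
step 4 [4y] swap r/1=148/6333: DF=(1 − 148/6333·(0.972800+0.968700+0.947100))/(1+148/6333) = 1139/1250 ≈ 0.911200
step 5 [5y] zero: DF = P = 8647/10000 ≈ 0.864700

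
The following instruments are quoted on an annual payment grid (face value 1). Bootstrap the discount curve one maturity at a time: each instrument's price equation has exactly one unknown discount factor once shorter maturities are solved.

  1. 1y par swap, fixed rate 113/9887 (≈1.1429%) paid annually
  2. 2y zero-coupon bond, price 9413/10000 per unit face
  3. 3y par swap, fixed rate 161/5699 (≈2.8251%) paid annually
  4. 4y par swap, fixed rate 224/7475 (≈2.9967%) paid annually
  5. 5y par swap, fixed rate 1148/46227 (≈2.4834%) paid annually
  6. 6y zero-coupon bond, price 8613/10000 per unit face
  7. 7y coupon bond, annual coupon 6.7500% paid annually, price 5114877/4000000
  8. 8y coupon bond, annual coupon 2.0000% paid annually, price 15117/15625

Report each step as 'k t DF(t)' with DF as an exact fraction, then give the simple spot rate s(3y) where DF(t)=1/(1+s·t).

step 1 [1y] swap r/1=113/9887: DF=(1 − 113/9887·(0))/(1+113/9887) = 9887/10000 ≈ 0.988700
step 2 [2y] zero: DF = P = 9413/10000 ≈ 0.941300
step 3 [3y] swap r/1=161/5699: DF=(1 − 161/5699·(0.988700+0.941300))/(1+161/5699) = 1839/2000 ≈ 0.919500
step 4 [4y] swap r/1=224/7475: DF=(1 − 224/7475·(0.988700+0.941300+0.919500))/(1+224/7475) = 111/125 ≈ 0.888000
step 5 [5y] swap r/1=1148/46227: DF=(1 − 1148/46227·(0.988700+0.941300+0.919500+0.888000))/(1+1148/46227) = 2213/2500 ≈ 0.885200
step 6 [6y] zero: DF = P = 8613/10000 ≈ 0.861300
step 7 [7y] bond c/1=27/400: DF=(5114877/4000000 − 27/400·(0.988700+0.941300+0.919500+0.888000+0.885200+0.861300))/(1+27/400) = 8511/10000 ≈ 0.851100
step 8 [8y] bond c/1=1/50: DF=(15117/15625 − 1/50·(0.988700+0.941300+0.919500+0.888000+0.885200+0.861300+0.851100))/(1+1/50) = 8243/10000 ≈ 0.824300

1 1 9887/10000
2 2 9413/10000
3 3 1839/2000
4 4 111/125
5 5 2213/2500
6 6 8613/10000
7 7 8511/10000
8 8 8243/10000
s(3y) = (1/(1839/2000) − 1)/(3) = 161/5517 ≈ 2.9183%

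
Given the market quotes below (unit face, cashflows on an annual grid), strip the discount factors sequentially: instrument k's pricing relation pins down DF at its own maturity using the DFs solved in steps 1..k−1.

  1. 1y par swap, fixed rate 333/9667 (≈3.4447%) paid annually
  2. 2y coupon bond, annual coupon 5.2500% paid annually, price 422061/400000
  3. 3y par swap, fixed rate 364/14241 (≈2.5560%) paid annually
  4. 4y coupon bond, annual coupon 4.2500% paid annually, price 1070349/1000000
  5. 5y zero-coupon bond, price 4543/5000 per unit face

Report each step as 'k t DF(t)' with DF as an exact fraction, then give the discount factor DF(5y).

step 1 [1y] swap r/1=333/9667: DF=(1 − 333/9667·(0))/(1+333/9667) = 9667/10000 ≈ 0.966700
step 2 [2y] bond c/1=21/400: DF=(422061/400000 − 21/400·(0.966700))/(1+21/400) = 9543/10000 ≈ 0.954300
step 3 [3y] swap r/1=364/14241: DF=(1 − 364/14241·(0.966700+0.954300))/(1+364/14241) = 1159/1250 ≈ 0.927200
step 4 [4y] bond c/1=17/400: DF=(1070349/1000000 − 17/400·(0.966700+0.954300+0.927200))/(1+17/400) = 4553/5000 ≈ 0.910600
step 5 [5y] zero: DF = P = 4543/5000 ≈ 0.908600

1 1 9667/10000
2 2 9543/10000
3 3 1159/1250
4 4 4553/5000
5 5 4543/5000
DF(5y) = 4543/5000 ≈ 0.908600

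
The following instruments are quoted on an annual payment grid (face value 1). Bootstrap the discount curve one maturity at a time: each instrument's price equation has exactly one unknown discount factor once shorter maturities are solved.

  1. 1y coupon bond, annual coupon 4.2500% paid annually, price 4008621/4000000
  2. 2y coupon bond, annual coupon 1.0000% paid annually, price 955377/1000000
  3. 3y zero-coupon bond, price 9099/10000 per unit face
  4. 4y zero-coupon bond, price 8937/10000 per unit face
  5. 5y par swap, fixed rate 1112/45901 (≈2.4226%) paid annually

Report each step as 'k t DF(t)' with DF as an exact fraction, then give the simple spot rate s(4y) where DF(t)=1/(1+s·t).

step 1 [1y] bond c/1=17/400: DF=(4008621/4000000 − 17/400·(0))/(1+17/400) = 9613/10000 ≈ 0.961300
step 2 [2y] bond c/1=1/100: DF=(955377/1000000 − 1/100·(0.961300))/(1+1/100) = 2341/2500 ≈ 0.936400
step 3 [3y] zero: DF = P = 9099/10000 ≈ 0.909900
step 4 [4y] zero: DF = P = 8937/10000 ≈ 0.893700
step 5 [5y] swap r/1=1112/45901: DF=(1 − 1112/45901·(0.961300+0.936400+0.909900+0.893700))/(1+1112/45901) = 1111/1250 ≈ 0.888800

1 1 9613/10000
2 2 2341/2500
3 3 9099/10000
4 4 8937/10000
5 5 1111/1250
s(4y) = (1/(8937/10000) − 1)/(4) = 1063/35748 ≈ 2.9736%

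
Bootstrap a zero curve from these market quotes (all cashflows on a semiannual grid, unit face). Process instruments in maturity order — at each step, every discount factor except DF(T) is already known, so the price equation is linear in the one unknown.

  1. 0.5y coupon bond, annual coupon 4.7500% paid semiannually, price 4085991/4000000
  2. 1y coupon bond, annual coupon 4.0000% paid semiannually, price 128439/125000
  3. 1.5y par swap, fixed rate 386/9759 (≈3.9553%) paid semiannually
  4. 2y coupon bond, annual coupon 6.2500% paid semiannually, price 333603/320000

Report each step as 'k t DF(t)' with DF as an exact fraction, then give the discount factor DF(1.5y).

1 1/2 4989/5000
2 1 4939/5000
3 3/2 9421/10000
4 2 4611/5000
DF(1.5y) = 9421/10000 ≈ 0.942100

step 1 [0.5y] bond c/2=19/800: DF=(4085991/4000000 − 19/800·(0))/(1+19/800) = 4989/5000 ≈ 0.997800
step 2 [1y] bond c/2=1/50: DF=(128439/125000 − 1/50·(0.997800))/(1+1/50) = 4939/5000 ≈ 0.987800
step 3 [1.5y] swap r/2=193/9759: DF=(1 − 193/9759·(0.997800+0.987800))/(1+193/9759) = 9421/10000 ≈ 0.942100
step 4 [2y] bond c/2=1/32: DF=(333603/320000 − 1/32·(0.997800+0.987800+0.942100))/(1+1/32) = 4611/5000 ≈ 0.922200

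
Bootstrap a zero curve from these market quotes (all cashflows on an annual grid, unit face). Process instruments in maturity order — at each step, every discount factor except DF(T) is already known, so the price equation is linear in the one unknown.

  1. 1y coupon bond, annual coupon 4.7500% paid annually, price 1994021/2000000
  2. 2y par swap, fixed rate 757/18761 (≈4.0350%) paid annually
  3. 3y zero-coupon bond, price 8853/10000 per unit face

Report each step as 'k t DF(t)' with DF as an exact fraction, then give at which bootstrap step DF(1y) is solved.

1 1 4759/5000
2 2 9243/10000
3 3 8853/10000
DF(1y) is solved at step 1

step 1 [1y] bond c/1=19/400: DF=(1994021/2000000 − 19/400·(0))/(1+19/400) = 4759/5000 ≈ 0.951800
step 2 [2y] swap r/1=757/18761: DF=(1 − 757/18761·(0.951800))/(1+757/18761) = 9243/10000 ≈ 0.924300
step 3 [3y] zero: DF = P = 8853/10000 ≈ 0.885300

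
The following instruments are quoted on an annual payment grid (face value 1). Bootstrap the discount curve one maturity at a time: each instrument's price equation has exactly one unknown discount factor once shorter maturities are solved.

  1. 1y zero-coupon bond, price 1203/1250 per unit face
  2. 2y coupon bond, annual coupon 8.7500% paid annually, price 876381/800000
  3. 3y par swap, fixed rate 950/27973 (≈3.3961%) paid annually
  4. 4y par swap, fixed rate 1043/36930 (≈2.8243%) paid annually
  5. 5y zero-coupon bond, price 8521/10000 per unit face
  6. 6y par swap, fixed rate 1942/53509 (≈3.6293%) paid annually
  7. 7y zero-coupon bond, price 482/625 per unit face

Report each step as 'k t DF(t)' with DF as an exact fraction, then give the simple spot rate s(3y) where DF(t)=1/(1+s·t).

step 1 [1y] zero: DF = P = 1203/1250 ≈ 0.962400
step 2 [2y] bond c/1=7/80: DF=(876381/800000 − 7/80·(0.962400))/(1+7/80) = 9299/10000 ≈ 0.929900
step 3 [3y] swap r/1=950/27973: DF=(1 − 950/27973·(0.962400+0.929900))/(1+950/27973) = 181/200 ≈ 0.905000
step 4 [4y] swap r/1=1043/36930: DF=(1 − 1043/36930·(0.962400+0.929900+0.905000))/(1+1043/36930) = 8957/10000 ≈ 0.895700
step 5 [5y] zero: DF = P = 8521/10000 ≈ 0.852100
step 6 [6y] swap r/1=1942/53509: DF=(1 − 1942/53509·(0.962400+0.929900+0.905000+0.895700+0.852100))/(1+1942/53509) = 4029/5000 ≈ 0.805800
step 7 [7y] zero: DF = P = 482/625 ≈ 0.771200

1 1 1203/1250
2 2 9299/10000
3 3 181/200
4 4 8957/10000
5 5 8521/10000
6 6 4029/5000
7 7 482/625
s(3y) = (1/(181/200) − 1)/(3) = 19/543 ≈ 3.4991%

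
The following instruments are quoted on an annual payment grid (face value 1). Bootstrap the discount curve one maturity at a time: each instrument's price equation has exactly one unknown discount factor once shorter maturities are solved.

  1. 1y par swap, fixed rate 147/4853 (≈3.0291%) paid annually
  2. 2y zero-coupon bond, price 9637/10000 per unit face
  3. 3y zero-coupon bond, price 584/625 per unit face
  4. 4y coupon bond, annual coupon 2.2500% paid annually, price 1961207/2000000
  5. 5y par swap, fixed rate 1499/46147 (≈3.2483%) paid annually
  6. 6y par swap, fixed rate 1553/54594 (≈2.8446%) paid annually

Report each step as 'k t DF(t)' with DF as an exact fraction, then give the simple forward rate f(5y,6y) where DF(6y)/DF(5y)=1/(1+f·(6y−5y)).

step 1 [1y] swap r/1=147/4853: DF=(1 − 147/4853·(0))/(1+147/4853) = 4853/5000 ≈ 0.970600
step 2 [2y] zero: DF = P = 9637/10000 ≈ 0.963700
step 3 [3y] zero: DF = P = 584/625 ≈ 0.934400
step 4 [4y] bond c/1=9/400: DF=(1961207/2000000 − 9/400·(0.970600+0.963700+0.934400))/(1+9/400) = 8959/10000 ≈ 0.895900
step 5 [5y] swap r/1=1499/46147: DF=(1 − 1499/46147·(0.970600+0.963700+0.934400+0.895900))/(1+1499/46147) = 8501/10000 ≈ 0.850100
step 6 [6y] swap r/1=1553/54594: DF=(1 − 1553/54594·(0.970600+0.963700+0.934400+0.895900+0.850100))/(1+1553/54594) = 8447/10000 ≈ 0.844700

1 1 4853/5000
2 2 9637/10000
3 3 584/625
4 4 8959/10000
5 5 8501/10000
6 6 8447/10000
f(5y,6y) = ((8501/10000)/(8447/10000) − 1)/(1) = 54/8447 ≈ 0.6393%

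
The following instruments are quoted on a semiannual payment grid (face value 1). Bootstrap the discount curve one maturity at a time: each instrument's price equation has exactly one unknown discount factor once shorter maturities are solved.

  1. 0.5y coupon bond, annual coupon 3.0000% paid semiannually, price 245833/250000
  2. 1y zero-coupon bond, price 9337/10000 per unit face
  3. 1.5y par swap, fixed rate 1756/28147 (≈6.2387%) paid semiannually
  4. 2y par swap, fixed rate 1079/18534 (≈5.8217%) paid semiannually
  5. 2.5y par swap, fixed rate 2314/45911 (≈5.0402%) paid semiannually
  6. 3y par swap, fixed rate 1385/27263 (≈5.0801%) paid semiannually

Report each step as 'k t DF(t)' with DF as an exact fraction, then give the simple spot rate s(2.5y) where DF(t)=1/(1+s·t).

step 1 [0.5y] bond c/2=3/200: DF=(245833/250000 − 3/200·(0))/(1+3/200) = 1211/1250 ≈ 0.968800
step 2 [1y] zero: DF = P = 9337/10000 ≈ 0.933700
step 3 [1.5y] swap r/2=878/28147: DF=(1 − 878/28147·(0.968800+0.933700))/(1+878/28147) = 4561/5000 ≈ 0.912200
step 4 [2y] swap r/2=1079/37068: DF=(1 − 1079/37068·(0.968800+0.933700+0.912200))/(1+1079/37068) = 8921/10000 ≈ 0.892100
step 5 [2.5y] swap r/2=1157/45911: DF=(1 − 1157/45911·(0.968800+0.933700+0.912200+0.892100))/(1+1157/45911) = 8843/10000 ≈ 0.884300
step 6 [3y] swap r/2=1385/54526: DF=(1 − 1385/54526·(0.968800+0.933700+0.912200+0.892100+0.884300))/(1+1385/54526) = 1723/2000 ≈ 0.861500

1 1/2 1211/1250
2 1 9337/10000
3 3/2 4561/5000
4 2 8921/10000
5 5/2 8843/10000
6 3 1723/2000
s(2.5y) = (1/(8843/10000) − 1)/(5/2) = 2314/44215 ≈ 5.2335%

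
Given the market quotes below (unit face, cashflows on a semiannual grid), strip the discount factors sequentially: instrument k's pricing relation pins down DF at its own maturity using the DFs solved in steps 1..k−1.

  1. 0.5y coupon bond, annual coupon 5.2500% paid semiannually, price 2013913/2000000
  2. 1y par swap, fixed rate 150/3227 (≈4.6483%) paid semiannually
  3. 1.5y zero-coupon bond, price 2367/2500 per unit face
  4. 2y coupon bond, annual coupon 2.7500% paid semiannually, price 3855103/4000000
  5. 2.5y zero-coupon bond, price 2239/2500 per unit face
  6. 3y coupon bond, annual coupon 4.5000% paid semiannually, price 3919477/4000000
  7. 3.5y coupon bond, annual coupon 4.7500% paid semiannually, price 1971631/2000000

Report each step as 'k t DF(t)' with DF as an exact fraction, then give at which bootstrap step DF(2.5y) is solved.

1 1/2 2453/2500
2 1 191/200
3 3/2 2367/2500
4 2 2279/2500
5 5/2 2239/2500
6 3 8551/10000
7 7/2 8343/10000
DF(2.5y) is solved at step 5

step 1 [0.5y] bond c/2=21/800: DF=(2013913/2000000 − 21/800·(0))/(1+21/800) = 2453/2500 ≈ 0.981200
step 2 [1y] swap r/2=75/3227: DF=(1 − 75/3227·(0.981200))/(1+75/3227) = 191/200 ≈ 0.955000
step 3 [1.5y] zero: DF = P = 2367/2500 ≈ 0.946800
step 4 [2y] bond c/2=11/800: DF=(3855103/4000000 − 11/800·(0.981200+0.955000+0.946800))/(1+11/800) = 2279/2500 ≈ 0.911600
step 5 [2.5y] zero: DF = P = 2239/2500 ≈ 0.895600
step 6 [3y] bond c/2=9/400: DF=(3919477/4000000 − 9/400·(0.981200+0.955000+0.946800+0.911600+0.895600))/(1+9/400) = 8551/10000 ≈ 0.855100
step 7 [3.5y] bond c/2=19/800: DF=(1971631/2000000 − 19/800·(0.981200+0.955000+0.946800+0.911600+0.895600+0.855100))/(1+19/800) = 8343/10000 ≈ 0.834300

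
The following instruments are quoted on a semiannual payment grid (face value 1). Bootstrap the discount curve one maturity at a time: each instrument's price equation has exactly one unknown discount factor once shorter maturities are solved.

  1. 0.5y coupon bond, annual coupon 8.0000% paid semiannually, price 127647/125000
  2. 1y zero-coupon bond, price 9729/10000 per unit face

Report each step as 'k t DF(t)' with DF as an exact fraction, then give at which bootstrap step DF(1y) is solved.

step 1 [0.5y] bond c/2=1/25: DF=(127647/125000 − 1/25·(0))/(1+1/25) = 9819/10000 ≈ 0.981900
step 2 [1y] zero: DF = P = 9729/10000 ≈ 0.972900

1 1/2 9819/10000
2 1 9729/10000
DF(1y) is solved at step 2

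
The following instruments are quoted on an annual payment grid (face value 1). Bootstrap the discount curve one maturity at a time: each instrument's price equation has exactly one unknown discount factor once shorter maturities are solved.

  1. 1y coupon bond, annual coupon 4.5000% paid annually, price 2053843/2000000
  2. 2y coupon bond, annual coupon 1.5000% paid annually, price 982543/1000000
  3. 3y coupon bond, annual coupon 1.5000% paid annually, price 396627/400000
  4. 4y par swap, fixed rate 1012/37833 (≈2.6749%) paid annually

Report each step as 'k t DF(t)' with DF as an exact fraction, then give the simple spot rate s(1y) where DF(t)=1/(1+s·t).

step 1 [1y] bond c/1=9/200: DF=(2053843/2000000 − 9/200·(0))/(1+9/200) = 9827/10000 ≈ 0.982700
step 2 [2y] bond c/1=3/200: DF=(982543/1000000 − 3/200·(0.982700))/(1+3/200) = 1907/2000 ≈ 0.953500
step 3 [3y] bond c/1=3/200: DF=(396627/400000 − 3/200·(0.982700+0.953500))/(1+3/200) = 9483/10000 ≈ 0.948300
step 4 [4y] swap r/1=1012/37833: DF=(1 − 1012/37833·(0.982700+0.953500+0.948300))/(1+1012/37833) = 2247/2500 ≈ 0.898800

1 1 9827/10000
2 2 1907/2000
3 3 9483/10000
4 4 2247/2500
s(1y) = (1/(9827/10000) − 1)/(1) = 173/9827 ≈ 1.7605%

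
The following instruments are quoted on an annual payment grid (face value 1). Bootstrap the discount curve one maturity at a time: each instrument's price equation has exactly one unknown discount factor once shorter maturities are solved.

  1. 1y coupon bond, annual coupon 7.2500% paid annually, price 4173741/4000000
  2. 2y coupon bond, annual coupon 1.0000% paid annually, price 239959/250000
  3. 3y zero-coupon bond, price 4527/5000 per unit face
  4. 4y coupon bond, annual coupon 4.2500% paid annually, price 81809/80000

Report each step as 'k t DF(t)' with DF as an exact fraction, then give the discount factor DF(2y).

step 1 [1y] bond c/1=29/400: DF=(4173741/4000000 − 29/400·(0))/(1+29/400) = 9729/10000 ≈ 0.972900
step 2 [2y] bond c/1=1/100: DF=(239959/250000 − 1/100·(0.972900))/(1+1/100) = 9407/10000 ≈ 0.940700
step 3 [3y] zero: DF = P = 4527/5000 ≈ 0.905400
step 4 [4y] bond c/1=17/400: DF=(81809/80000 − 17/400·(0.972900+0.940700+0.905400))/(1+17/400) = 433/500 ≈ 0.866000

1 1 9729/10000
2 2 9407/10000
3 3 4527/5000
4 4 433/500
DF(2y) = 9407/10000 ≈ 0.940700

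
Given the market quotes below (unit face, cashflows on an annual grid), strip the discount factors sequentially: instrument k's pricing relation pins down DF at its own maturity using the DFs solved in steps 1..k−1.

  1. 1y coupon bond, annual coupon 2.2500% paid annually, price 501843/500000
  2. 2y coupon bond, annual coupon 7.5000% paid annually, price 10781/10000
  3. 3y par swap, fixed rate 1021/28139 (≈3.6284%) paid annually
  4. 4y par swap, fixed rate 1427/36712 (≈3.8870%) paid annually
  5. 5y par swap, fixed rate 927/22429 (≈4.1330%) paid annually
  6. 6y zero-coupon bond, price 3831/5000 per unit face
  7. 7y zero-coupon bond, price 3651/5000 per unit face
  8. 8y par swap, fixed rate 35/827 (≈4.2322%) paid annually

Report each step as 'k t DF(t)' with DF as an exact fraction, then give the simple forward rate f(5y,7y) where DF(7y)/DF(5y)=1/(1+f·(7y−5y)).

1 1 1227/1250
2 2 584/625
3 3 8979/10000
4 4 8573/10000
5 5 4073/5000
6 6 3831/5000
7 7 3651/5000
8 8 1433/2000
f(5y,7y) = ((4073/5000)/(3651/5000) − 1)/(2) = 211/3651 ≈ 5.7792%

step 1 [1y] bond c/1=9/400: DF=(501843/500000 − 9/400·(0))/(1+9/400) = 1227/1250 ≈ 0.981600
step 2 [2y] bond c/1=3/40: DF=(10781/10000 − 3/40·(0.981600))/(1+3/40) = 584/625 ≈ 0.934400
step 3 [3y] swap r/1=1021/28139: DF=(1 − 1021/28139·(0.981600+0.934400))/(1+1021/28139) = 8979/10000 ≈ 0.897900
step 4 [4y] swap r/1=1427/36712: DF=(1 − 1427/36712·(0.981600+0.934400+0.897900))/(1+1427/36712) = 8573/10000 ≈ 0.857300
step 5 [5y] swap r/1=927/22429: DF=(1 − 927/22429·(0.981600+0.934400+0.897900+0.857300))/(1+927/22429) = 4073/5000 ≈ 0.814600
step 6 [6y] zero: DF = P = 3831/5000 ≈ 0.766200
step 7 [7y] zero: DF = P = 3651/5000 ≈ 0.730200
step 8 [8y] swap r/1=35/827: DF=(1 − 35/827·(0.981600+0.934400+0.897900+0.857300+0.814600+0.766200+0.730200))/(1+35/827) = 1433/2000 ≈ 0.716500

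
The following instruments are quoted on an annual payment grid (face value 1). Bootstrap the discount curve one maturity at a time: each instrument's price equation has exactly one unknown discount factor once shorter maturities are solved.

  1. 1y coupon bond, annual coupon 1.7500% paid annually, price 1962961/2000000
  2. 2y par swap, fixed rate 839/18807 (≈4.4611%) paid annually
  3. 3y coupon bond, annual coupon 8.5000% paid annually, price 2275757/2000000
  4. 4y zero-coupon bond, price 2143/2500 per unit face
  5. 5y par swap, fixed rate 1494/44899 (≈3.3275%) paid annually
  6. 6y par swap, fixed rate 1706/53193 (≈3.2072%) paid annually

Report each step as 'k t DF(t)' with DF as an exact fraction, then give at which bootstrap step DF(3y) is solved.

step 1 [1y] bond c/1=7/400: DF=(1962961/2000000 − 7/400·(0))/(1+7/400) = 4823/5000 ≈ 0.964600
step 2 [2y] swap r/1=839/18807: DF=(1 − 839/18807·(0.964600))/(1+839/18807) = 9161/10000 ≈ 0.916100
step 3 [3y] bond c/1=17/200: DF=(2275757/2000000 − 17/200·(0.964600+0.916100))/(1+17/200) = 4507/5000 ≈ 0.901400
step 4 [4y] zero: DF = P = 2143/2500 ≈ 0.857200
step 5 [5y] swap r/1=1494/44899: DF=(1 − 1494/44899·(0.964600+0.916100+0.901400+0.857200))/(1+1494/44899) = 4253/5000 ≈ 0.850600
step 6 [6y] swap r/1=1706/53193: DF=(1 − 1706/53193·(0.964600+0.916100+0.901400+0.857200+0.850600))/(1+1706/53193) = 4147/5000 ≈ 0.829400

1 1 4823/5000
2 2 9161/10000
3 3 4507/5000
4 4 2143/2500
5 5 4253/5000
6 6 4147/5000
DF(3y) is solved at step 3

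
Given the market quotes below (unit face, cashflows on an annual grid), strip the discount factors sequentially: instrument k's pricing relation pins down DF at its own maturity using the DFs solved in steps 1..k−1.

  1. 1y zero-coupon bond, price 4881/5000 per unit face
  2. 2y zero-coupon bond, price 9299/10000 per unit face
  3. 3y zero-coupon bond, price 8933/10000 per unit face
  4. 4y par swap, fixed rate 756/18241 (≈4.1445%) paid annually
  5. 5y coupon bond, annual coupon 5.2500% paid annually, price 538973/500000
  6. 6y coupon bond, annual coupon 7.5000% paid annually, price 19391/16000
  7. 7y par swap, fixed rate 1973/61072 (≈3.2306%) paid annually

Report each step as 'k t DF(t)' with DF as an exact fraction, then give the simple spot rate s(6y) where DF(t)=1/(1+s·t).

1 1 4881/5000
2 2 9299/10000
3 3 8933/10000
4 4 1061/1250
5 5 4211/5000
6 6 8141/10000
7 7 8027/10000
s(6y) = (1/(8141/10000) − 1)/(6) = 1859/48846 ≈ 3.8058%

step 1 [1y] zero: DF = P = 4881/5000 ≈ 0.976200
step 2 [2y] zero: DF = P = 9299/10000 ≈ 0.929900
step 3 [3y] zero: DF = P = 8933/10000 ≈ 0.893300
step 4 [4y] swap r/1=756/18241: DF=(1 − 756/18241·(0.976200+0.929900+0.893300))/(1+756/18241) = 1061/1250 ≈ 0.848800
step 5 [5y] bond c/1=21/400: DF=(538973/500000 − 21/400·(0.976200+0.929900+0.893300+0.848800))/(1+21/400) = 4211/5000 ≈ 0.842200
step 6 [6y] bond c/1=3/40: DF=(19391/16000 − 3/40·(0.976200+0.929900+0.893300+0.848800+0.842200))/(1+3/40) = 8141/10000 ≈ 0.814100
step 7 [7y] swap r/1=1973/61072: DF=(1 − 1973/61072·(0.976200+0.929900+0.893300+0.848800+0.842200+0.814100))/(1+1973/61072) = 8027/10000 ≈ 0.802700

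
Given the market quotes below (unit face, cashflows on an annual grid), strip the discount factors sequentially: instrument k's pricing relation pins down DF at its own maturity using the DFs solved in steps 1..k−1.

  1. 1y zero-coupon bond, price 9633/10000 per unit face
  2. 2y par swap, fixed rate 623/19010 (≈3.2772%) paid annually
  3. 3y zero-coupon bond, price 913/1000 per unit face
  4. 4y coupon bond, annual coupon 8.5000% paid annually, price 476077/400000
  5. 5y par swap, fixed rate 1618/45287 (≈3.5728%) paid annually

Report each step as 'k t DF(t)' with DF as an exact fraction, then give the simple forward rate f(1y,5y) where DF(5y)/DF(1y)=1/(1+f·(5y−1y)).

1 1 9633/10000
2 2 9377/10000
3 3 913/1000
4 4 1753/2000
5 5 4191/5000
f(1y,5y) = ((9633/10000)/(4191/5000) − 1)/(4) = 417/11176 ≈ 3.7312%

step 1 [1y] zero: DF = P = 9633/10000 ≈ 0.963300
step 2 [2y] swap r/1=623/19010: DF=(1 − 623/19010·(0.963300))/(1+623/19010) = 9377/10000 ≈ 0.937700
step 3 [3y] zero: DF = P = 913/1000 ≈ 0.913000
step 4 [4y] bond c/1=17/200: DF=(476077/400000 − 17/200·(0.963300+0.937700+0.913000))/(1+17/200) = 1753/2000 ≈ 0.876500
step 5 [5y] swap r/1=1618/45287: DF=(1 − 1618/45287·(0.963300+0.937700+0.913000+0.876500))/(1+1618/45287) = 4191/5000 ≈ 0.838200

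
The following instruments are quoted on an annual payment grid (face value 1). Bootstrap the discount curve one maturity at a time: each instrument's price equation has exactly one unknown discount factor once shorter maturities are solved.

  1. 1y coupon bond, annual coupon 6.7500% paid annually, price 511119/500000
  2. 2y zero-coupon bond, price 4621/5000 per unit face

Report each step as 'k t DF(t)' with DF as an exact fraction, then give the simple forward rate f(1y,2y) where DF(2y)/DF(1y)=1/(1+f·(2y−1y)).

step 1 [1y] bond c/1=27/400: DF=(511119/500000 − 27/400·(0))/(1+27/400) = 1197/1250 ≈ 0.957600
step 2 [2y] zero: DF = P = 4621/5000 ≈ 0.924200

1 1 1197/1250
2 2 4621/5000
f(1y,2y) = ((1197/1250)/(4621/5000) − 1)/(1) = 167/4621 ≈ 3.6139%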